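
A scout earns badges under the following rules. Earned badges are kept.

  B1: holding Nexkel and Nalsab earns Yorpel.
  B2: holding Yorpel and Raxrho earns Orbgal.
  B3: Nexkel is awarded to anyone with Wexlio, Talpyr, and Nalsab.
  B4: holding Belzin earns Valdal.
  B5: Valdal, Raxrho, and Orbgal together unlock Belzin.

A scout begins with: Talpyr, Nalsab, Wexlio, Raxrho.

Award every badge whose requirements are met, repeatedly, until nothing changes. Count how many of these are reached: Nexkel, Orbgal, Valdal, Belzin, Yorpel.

3

With Wexlio, Talpyr, and Nalsab, Nexkel is earned (B3).
With Nexkel and Nalsab, Yorpel is earned (B1).
With Yorpel and Raxrho, Orbgal is earned (B2).
Nexkel: reached.
Orbgal: reached.
Valdal would need Belzin (B4), but Belzin is never earned.
Belzin would need Valdal, Raxrho, and Orbgal (B5), but Valdal is never earned.
Yorpel: reached.
Reached: Nexkel, Orbgal, and Yorpel — 3 of the 5.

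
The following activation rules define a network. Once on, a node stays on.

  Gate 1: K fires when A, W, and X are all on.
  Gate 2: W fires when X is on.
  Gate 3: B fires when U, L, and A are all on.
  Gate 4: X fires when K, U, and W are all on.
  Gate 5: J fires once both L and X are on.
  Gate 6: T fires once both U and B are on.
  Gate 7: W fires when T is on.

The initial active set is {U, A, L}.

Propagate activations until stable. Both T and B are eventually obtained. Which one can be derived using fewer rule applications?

B: U, L, and A are on, so B fires (Gate 3). [1 rule application]
T: U, L, and A are on, so B fires (Gate 3). Gate 6: U and B on → T on. [2 rule applications]
B needs fewer.

B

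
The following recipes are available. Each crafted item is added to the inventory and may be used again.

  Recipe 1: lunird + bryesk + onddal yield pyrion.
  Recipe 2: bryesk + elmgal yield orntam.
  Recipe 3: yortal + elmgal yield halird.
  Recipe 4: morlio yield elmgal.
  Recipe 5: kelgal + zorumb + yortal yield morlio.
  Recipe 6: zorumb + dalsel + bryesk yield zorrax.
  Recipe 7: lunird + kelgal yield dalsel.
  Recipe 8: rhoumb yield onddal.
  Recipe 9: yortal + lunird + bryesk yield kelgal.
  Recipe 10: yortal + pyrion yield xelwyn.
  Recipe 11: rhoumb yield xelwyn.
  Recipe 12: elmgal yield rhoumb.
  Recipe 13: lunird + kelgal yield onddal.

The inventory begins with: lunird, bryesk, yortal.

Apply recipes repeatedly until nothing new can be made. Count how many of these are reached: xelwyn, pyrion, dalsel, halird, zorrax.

3

Using Recipe 9, yortal, lunird, and bryesk make kelgal.
Using Recipe 13, lunird and kelgal make onddal.
Using Recipe 7, lunird and kelgal make dalsel.
lunird + bryesk + onddal → pyrion (Recipe 1).
yortal + pyrion → xelwyn (Recipe 10).
xelwyn: reached.
pyrion: reached.
dalsel: reached.
halird would need yortal and elmgal (Recipe 3), but elmgal is never obtained.
zorrax would need zorumb, dalsel, and bryesk (Recipe 6), but zorumb is never obtained.
Reached: xelwyn, pyrion, and dalsel — 3 of the 5.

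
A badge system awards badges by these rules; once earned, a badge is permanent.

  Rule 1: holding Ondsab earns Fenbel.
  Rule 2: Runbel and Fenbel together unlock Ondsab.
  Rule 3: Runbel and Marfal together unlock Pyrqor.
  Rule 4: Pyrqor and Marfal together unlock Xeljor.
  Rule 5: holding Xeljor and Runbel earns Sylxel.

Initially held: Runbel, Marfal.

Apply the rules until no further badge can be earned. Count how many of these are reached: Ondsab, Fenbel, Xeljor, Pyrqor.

2

With Runbel and Marfal, Pyrqor is earned (Rule 3).
With Pyrqor and Marfal, Xeljor is earned (Rule 4).
Ondsab would need Runbel and Fenbel (Rule 2), but Fenbel is never earned.
Fenbel would need Ondsab (Rule 1), but Ondsab is never earned.
Xeljor: reached.
Pyrqor: reached.
Reached: Xeljor and Pyrqor — 2 of the 4.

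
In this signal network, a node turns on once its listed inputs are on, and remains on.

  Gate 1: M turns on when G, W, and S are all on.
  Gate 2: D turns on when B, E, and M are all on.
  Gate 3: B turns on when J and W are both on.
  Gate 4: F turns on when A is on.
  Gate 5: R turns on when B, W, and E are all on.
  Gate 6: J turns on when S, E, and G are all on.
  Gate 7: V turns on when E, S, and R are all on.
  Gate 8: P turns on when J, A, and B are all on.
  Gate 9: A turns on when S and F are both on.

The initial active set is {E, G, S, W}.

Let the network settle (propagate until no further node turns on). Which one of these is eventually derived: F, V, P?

S, E, and G are on, so J turns on (Gate 6).
J and W are on, so B turns on (Gate 3).
Gate 5: B, W, and E on → R on.
E, S, and R are on, so V turns on (Gate 7).
P would need J, A, and B (Gate 8), but A never turns on. F would need A (Gate 4), but A never turns on.

V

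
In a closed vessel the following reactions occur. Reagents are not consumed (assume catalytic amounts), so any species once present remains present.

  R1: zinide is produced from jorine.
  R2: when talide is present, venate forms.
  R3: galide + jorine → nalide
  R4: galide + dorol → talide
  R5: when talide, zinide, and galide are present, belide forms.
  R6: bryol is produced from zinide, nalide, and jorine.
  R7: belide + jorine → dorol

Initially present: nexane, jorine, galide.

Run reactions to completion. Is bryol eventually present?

Yes

galide and jorine present → nalide forms (R3).
jorine present → zinide forms (R1).
zinide, nalide, and jorine present → bryol forms (R6).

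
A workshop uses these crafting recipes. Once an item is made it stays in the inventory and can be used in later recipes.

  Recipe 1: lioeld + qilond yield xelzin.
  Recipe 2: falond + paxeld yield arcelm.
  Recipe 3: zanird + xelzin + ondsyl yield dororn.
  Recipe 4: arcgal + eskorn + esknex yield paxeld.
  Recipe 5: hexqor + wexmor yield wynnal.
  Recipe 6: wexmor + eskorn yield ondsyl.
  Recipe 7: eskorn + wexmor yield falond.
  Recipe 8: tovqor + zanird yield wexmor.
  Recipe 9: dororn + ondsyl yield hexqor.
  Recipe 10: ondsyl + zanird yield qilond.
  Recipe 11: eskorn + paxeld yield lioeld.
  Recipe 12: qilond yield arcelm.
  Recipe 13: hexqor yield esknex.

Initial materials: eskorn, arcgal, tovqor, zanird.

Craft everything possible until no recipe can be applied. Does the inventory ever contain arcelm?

Using Recipe 8, tovqor and zanird make wexmor.
Using Recipe 6, wexmor and eskorn make ondsyl.
ondsyl + zanird → qilond (Recipe 10).
qilond → arcelm (Recipe 12).

Yes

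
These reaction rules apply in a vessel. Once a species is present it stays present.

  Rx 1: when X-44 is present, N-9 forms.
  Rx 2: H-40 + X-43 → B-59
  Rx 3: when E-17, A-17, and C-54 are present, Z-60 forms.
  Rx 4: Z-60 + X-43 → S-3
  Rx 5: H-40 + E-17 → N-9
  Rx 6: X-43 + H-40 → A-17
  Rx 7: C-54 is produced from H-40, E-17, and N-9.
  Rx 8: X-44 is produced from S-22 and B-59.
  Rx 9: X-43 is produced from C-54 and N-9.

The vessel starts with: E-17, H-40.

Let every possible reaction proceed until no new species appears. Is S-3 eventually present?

H-40 and E-17 present → N-9 forms (Rx 5).
H-40, E-17, and N-9 present → C-54 forms (Rx 7).
C-54 and N-9 present → X-43 forms (Rx 9).
X-43 and H-40 present → A-17 forms (Rx 6).
E-17, A-17, and C-54 present → Z-60 forms (Rx 3).
Z-60 and X-43 present → S-3 forms (Rx 4).

Yes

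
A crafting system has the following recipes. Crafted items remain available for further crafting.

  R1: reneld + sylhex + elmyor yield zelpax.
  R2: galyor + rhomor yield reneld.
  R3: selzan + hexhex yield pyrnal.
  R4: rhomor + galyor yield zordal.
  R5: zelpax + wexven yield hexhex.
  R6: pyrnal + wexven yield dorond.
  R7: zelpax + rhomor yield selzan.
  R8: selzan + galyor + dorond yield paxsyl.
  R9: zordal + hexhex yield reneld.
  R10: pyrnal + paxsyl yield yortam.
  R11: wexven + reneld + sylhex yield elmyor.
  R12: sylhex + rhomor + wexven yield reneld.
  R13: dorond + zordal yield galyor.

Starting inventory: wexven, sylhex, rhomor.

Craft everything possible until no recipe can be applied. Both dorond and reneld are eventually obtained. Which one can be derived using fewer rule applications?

reneld: sylhex + rhomor + wexven → reneld (R12). [1 rule application]
dorond: Using R12, sylhex, rhomor, and wexven make reneld. Using R11, wexven, reneld, and sylhex make elmyor. Using R1, reneld, sylhex, and elmyor make zelpax. Using R7, zelpax and rhomor make selzan. zelpax + wexven → hexhex (R5). selzan + hexhex → pyrnal (R3). pyrnal + wexven → dorond (R6). [7 rule applications]
reneld needs fewer.

reneld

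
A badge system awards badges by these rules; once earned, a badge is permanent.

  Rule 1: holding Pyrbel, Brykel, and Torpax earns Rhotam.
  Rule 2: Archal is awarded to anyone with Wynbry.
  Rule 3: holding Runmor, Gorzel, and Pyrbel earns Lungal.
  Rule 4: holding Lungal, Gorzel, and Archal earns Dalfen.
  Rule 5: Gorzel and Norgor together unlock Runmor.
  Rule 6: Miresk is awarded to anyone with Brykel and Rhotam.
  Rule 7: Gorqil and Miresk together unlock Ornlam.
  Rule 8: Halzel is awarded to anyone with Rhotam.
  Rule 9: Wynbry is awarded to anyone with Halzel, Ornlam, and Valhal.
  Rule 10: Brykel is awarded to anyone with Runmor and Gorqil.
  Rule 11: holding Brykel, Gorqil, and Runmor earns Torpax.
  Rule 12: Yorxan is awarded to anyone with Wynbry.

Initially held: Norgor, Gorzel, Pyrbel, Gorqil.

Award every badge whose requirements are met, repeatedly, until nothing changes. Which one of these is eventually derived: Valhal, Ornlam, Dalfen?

Ornlam

With Gorzel and Norgor, Runmor is earned (Rule 5).
With Runmor and Gorqil, Brykel is earned (Rule 10).
With Brykel, Gorqil, and Runmor, Torpax is earned (Rule 11).
With Pyrbel, Brykel, and Torpax, Rhotam is earned (Rule 1).
With Brykel and Rhotam, Miresk is earned (Rule 6).
With Gorqil and Miresk, Ornlam is earned (Rule 7).
No rule produces Valhal, and it is not given. Dalfen would need Lungal, Gorzel, and Archal (Rule 4), but Archal is never earned.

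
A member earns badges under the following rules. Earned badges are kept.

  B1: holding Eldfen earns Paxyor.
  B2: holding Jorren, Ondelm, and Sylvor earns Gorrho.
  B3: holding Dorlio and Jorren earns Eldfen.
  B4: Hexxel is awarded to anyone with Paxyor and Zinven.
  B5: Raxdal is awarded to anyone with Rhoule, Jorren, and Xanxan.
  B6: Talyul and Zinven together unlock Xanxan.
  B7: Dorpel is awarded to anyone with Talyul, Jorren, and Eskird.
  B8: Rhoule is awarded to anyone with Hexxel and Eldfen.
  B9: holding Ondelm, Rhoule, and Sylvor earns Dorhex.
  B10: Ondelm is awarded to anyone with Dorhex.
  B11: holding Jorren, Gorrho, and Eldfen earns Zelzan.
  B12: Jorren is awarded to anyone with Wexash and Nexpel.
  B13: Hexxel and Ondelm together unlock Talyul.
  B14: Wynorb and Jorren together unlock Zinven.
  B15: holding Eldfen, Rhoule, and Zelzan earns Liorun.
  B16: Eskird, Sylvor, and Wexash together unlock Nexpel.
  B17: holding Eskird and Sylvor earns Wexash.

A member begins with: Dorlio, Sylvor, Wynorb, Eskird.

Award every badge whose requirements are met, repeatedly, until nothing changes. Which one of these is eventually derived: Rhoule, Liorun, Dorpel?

Rhoule

With Eskird and Sylvor, Wexash is earned (B17).
With Eskird, Sylvor, and Wexash, Nexpel is earned (B16).
With Wexash and Nexpel, Jorren is earned (B12).
With Wynorb and Jorren, Zinven is earned (B14).
With Dorlio and Jorren, Eldfen is earned (B3).
With Eldfen, Paxyor is earned (B1).
With Paxyor and Zinven, Hexxel is earned (B4).
With Hexxel and Eldfen, Rhoule is earned (B8).
Dorpel would need Talyul, Jorren, and Eskird (B7), but Talyul is never earned. Liorun would need Eldfen, Rhoule, and Zelzan (B15), but Zelzan is never earned.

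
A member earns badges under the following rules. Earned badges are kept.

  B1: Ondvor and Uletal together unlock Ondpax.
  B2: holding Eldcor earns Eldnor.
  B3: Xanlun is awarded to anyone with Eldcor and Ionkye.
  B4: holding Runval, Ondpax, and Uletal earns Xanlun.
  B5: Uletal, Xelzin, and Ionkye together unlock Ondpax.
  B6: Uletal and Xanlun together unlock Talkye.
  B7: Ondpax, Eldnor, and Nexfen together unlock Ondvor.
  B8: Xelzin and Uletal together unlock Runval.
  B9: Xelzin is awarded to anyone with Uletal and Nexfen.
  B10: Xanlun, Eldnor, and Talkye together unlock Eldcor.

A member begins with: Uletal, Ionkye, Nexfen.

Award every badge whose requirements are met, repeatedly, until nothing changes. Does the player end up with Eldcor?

No

Eldcor would need Xanlun, Eldnor, and Talkye (B10), but Eldnor is never earned.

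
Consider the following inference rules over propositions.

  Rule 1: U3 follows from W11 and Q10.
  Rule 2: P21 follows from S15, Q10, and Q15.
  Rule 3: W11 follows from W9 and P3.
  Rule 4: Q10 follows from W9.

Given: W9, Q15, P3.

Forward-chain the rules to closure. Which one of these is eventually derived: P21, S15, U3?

U3

From W9 and P3, Rule 3 gives W11.
From W9, Rule 4 gives Q10.
W11 and Q10 hold, so U3 follows (Rule 1).
P21 would need S15, Q10, and Q15 (Rule 2), but S15 is never established. No rule produces S15, and it is not given.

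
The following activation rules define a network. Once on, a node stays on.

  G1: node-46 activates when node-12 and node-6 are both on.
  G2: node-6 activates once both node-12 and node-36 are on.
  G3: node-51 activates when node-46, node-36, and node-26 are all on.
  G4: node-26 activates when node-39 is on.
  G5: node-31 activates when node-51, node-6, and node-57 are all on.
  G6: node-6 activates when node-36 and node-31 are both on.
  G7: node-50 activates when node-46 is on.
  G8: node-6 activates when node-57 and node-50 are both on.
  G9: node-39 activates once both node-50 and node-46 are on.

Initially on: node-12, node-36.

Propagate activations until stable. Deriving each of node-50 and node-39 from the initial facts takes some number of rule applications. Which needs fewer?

node-50: node-12 and node-36 are on, so node-6 activates (G2). G1: node-12 and node-6 on → node-46 on. node-46 is on, so node-50 activates (G7). [3 rule applications]
node-39: G2: node-12 and node-36 on → node-6 on. G1: node-12 and node-6 on → node-46 on. G7: node-46 on → node-50 on. node-50 and node-46 are on, so node-39 activates (G9). [4 rule applications]
node-50 needs fewer.

node-50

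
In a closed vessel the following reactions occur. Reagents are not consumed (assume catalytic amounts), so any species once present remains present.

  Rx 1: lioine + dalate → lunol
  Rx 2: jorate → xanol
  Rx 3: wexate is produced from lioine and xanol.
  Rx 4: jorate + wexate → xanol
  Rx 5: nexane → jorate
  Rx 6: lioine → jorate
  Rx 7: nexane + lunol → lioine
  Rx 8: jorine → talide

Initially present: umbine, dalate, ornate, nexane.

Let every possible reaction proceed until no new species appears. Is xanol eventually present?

nexane present → jorate forms (Rx 5).
jorate present → xanol forms (Rx 2).

Yes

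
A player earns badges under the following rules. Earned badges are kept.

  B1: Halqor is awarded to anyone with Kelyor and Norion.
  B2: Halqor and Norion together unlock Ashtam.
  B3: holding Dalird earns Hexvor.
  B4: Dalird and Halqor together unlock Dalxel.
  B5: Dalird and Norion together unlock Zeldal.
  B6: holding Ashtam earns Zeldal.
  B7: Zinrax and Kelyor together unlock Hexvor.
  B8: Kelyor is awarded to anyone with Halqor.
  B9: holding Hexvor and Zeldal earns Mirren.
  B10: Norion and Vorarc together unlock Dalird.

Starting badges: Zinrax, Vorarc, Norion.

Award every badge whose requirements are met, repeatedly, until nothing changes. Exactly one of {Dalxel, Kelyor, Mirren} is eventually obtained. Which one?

With Norion and Vorarc, Dalird is earned (B10).
With Dalird and Norion, Zeldal is earned (B5).
With Dalird, Hexvor is earned (B3).
With Hexvor and Zeldal, Mirren is earned (B9).
Kelyor would need Halqor (B8), but Halqor is never earned. Dalxel would need Dalird and Halqor (B4), but Halqor is never earned.

Mirren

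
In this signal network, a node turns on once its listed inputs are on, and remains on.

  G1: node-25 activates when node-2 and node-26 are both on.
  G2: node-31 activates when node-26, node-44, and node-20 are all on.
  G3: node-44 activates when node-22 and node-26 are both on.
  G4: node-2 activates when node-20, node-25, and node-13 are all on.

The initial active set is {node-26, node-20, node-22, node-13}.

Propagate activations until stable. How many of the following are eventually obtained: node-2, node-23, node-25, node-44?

1

node-22 and node-26 are on, so node-44 activates (G3).
node-2 would need node-20, node-25, and node-13 (G4), but node-25 never turns on.
No rule produces node-23, and it is not given.
node-25 would need node-2 and node-26 (G1), but node-2 never turns on.
node-44: reached.
Reached: node-44 — 1 of the 4.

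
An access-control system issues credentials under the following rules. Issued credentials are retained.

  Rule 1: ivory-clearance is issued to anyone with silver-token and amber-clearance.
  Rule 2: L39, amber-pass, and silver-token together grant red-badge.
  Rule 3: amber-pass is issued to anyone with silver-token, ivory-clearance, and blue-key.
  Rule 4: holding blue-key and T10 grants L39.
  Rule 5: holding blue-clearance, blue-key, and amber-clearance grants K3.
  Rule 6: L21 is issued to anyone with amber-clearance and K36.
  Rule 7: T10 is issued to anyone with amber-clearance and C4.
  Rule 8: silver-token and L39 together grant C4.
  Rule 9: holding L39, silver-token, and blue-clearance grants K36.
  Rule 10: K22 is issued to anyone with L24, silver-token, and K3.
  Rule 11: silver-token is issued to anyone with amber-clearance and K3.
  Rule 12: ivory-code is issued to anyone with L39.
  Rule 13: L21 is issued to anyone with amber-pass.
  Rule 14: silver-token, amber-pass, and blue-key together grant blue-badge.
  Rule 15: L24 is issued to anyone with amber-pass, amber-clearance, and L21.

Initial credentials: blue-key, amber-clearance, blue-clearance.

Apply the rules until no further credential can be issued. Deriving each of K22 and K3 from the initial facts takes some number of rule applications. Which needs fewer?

K3

K3: Holding blue-clearance, blue-key, and amber-clearance grants K3 (Rule 5). [1 rule application]
K22: Holding blue-clearance, blue-key, and amber-clearance grants K3 (Rule 5). Holding amber-clearance and K3 grants silver-token (Rule 11). Holding silver-token and amber-clearance grants ivory-clearance (Rule 1). Holding silver-token, ivory-clearance, and blue-key grants amber-pass (Rule 3). Holding amber-pass grants L21 (Rule 13). Holding amber-pass, amber-clearance, and L21 grants L24 (Rule 15). Holding L24, silver-token, and K3 grants K22 (Rule 10). [7 rule applications]
K3 needs fewer.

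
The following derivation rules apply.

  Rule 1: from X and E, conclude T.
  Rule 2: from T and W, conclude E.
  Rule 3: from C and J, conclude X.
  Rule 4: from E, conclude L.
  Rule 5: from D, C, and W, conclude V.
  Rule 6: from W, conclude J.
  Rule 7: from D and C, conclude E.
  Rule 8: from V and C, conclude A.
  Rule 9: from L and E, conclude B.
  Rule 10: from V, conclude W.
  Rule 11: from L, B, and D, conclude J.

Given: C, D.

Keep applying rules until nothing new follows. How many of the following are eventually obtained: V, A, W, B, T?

D and C hold, so E follows (Rule 7).
E holds, so L follows (Rule 4).
From L and E, Rule 9 gives B.
From L, B, and D, Rule 11 gives J.
From C and J, Rule 3 gives X.
X and E hold, so T follows (Rule 1).
V would need D, C, and W (Rule 5), but W is never established.
A would need V and C (Rule 8), but V is never established.
W would need V (Rule 10), but V is never established.
B: reached.
T: reached.
Reached: B and T — 2 of the 5.

2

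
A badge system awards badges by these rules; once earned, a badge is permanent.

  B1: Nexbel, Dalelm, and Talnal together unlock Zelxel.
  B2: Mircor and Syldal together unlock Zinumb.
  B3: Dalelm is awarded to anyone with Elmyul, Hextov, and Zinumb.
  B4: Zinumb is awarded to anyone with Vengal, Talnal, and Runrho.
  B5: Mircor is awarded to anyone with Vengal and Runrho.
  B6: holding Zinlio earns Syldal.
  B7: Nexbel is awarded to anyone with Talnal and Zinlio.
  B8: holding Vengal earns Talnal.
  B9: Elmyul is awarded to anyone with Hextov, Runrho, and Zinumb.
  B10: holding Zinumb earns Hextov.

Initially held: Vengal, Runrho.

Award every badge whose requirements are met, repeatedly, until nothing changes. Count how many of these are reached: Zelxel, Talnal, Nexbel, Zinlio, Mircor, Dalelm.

With Vengal and Runrho, Mircor is earned (B5).
With Vengal, Talnal is earned (B8).
With Vengal, Talnal, and Runrho, Zinumb is earned (B4).
With Zinumb, Hextov is earned (B10).
With Hextov, Runrho, and Zinumb, Elmyul is earned (B9).
With Elmyul, Hextov, and Zinumb, Dalelm is earned (B3).
Zelxel would need Nexbel, Dalelm, and Talnal (B1), but Nexbel is never earned.
Talnal: reached.
Nexbel would need Talnal and Zinlio (B7), but Zinlio is never earned.
No rule produces Zinlio, and it is not given.
Mircor: reached.
Dalelm: reached.
Reached: Talnal, Mircor, and Dalelm — 3 of the 6.

3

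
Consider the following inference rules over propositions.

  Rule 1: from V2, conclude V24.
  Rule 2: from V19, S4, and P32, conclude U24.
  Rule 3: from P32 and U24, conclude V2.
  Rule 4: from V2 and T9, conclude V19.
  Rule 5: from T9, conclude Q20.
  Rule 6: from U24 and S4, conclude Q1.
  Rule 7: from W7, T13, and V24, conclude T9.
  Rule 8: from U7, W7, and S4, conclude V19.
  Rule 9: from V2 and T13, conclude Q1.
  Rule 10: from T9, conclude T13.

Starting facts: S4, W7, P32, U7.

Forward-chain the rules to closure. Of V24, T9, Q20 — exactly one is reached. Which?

From U7, W7, and S4, Rule 8 gives V19.
V19, S4, and P32 hold, so U24 follows (Rule 2).
From P32 and U24, Rule 3 gives V2.
V2 holds, so V24 follows (Rule 1).
T9 would need W7, T13, and V24 (Rule 7), but T13 is never established. Q20 would need T9 (Rule 5), but T9 is never established.

V24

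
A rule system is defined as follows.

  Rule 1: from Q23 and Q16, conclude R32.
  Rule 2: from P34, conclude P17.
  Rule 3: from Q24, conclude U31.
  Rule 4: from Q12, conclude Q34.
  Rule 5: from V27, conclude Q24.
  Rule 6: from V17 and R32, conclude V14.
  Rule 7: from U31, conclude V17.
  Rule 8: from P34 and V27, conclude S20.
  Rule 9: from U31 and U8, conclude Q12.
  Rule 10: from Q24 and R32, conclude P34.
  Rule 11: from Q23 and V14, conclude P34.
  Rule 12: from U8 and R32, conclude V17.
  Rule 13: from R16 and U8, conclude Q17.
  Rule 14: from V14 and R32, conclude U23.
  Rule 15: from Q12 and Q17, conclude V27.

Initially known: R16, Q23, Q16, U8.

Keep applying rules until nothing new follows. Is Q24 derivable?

Q24 would need V27 (Rule 5), but V27 is never established.

No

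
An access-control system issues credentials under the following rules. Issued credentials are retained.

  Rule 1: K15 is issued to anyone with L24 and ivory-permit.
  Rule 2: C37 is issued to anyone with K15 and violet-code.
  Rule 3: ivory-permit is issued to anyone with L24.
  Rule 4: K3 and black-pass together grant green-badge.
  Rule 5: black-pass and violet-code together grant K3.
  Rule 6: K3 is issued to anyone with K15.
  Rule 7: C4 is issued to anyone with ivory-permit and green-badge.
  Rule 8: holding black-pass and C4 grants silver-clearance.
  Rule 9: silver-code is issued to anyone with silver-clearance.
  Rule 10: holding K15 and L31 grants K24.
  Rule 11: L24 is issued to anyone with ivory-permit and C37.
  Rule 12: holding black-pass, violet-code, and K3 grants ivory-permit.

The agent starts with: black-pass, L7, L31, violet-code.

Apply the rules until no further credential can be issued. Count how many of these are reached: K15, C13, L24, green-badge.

Holding black-pass and violet-code grants K3 (Rule 5).
Holding K3 and black-pass grants green-badge (Rule 4).
K15 would need L24 and ivory-permit (Rule 1), but L24 is never granted.
No rule produces C13, and it is not given.
L24 would need ivory-permit and C37 (Rule 11), but C37 is never granted.
green-badge: reached.
Reached: green-badge — 1 of the 4.

1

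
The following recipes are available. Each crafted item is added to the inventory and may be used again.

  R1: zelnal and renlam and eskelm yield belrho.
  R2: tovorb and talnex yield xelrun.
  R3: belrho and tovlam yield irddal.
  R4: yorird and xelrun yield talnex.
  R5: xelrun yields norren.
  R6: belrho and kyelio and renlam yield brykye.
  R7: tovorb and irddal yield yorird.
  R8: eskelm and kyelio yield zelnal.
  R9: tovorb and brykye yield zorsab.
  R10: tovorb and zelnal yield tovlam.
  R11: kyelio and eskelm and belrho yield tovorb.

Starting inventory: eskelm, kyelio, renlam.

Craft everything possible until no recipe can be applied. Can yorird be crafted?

eskelm and kyelio → zelnal (R8).
Using R1, zelnal, renlam, and eskelm make belrho.
kyelio and eskelm and belrho → tovorb (R11).
Using R10, tovorb and zelnal make tovlam.
belrho and tovlam → irddal (R3).
Using R7, tovorb and irddal make yorird.

Yes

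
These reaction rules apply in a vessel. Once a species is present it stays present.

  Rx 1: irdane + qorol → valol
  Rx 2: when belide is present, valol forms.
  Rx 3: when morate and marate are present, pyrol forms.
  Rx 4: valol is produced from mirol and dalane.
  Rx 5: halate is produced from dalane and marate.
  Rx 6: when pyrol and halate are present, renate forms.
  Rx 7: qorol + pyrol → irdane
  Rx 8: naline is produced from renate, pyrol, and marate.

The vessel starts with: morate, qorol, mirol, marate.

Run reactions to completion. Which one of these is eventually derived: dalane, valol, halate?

morate and marate present → pyrol forms (Rx 3).
qorol and pyrol present → irdane forms (Rx 7).
irdane and qorol present → valol forms (Rx 1).
No rule produces dalane, and it is not given. halate would need dalane and marate (Rx 5), but dalane never forms.

valol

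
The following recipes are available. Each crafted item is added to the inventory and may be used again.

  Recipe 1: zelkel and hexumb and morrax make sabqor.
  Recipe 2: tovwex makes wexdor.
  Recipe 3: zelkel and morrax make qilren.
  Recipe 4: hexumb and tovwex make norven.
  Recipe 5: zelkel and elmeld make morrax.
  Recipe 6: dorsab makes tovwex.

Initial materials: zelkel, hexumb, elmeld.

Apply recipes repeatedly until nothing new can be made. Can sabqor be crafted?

Using Recipe 5, zelkel and elmeld make morrax.
zelkel and hexumb and morrax → sabqor (Recipe 1).

Yes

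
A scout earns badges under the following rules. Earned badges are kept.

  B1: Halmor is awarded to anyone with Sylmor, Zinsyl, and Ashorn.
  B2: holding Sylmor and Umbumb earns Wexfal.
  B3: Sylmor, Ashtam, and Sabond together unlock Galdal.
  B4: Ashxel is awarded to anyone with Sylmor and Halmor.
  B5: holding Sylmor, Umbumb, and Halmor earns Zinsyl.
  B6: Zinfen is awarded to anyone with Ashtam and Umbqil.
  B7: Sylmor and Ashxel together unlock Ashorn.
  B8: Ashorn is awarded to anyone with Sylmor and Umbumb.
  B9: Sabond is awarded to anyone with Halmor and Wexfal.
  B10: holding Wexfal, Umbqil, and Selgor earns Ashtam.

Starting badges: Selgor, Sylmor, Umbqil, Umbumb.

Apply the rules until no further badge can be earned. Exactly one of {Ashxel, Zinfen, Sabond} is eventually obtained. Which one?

Zinfen

With Sylmor and Umbumb, Wexfal is earned (B2).
With Wexfal, Umbqil, and Selgor, Ashtam is earned (B10).
With Ashtam and Umbqil, Zinfen is earned (B6).
Ashxel would need Sylmor and Halmor (B4), but Halmor is never earned. Sabond would need Halmor and Wexfal (B9), but Halmor is never earned.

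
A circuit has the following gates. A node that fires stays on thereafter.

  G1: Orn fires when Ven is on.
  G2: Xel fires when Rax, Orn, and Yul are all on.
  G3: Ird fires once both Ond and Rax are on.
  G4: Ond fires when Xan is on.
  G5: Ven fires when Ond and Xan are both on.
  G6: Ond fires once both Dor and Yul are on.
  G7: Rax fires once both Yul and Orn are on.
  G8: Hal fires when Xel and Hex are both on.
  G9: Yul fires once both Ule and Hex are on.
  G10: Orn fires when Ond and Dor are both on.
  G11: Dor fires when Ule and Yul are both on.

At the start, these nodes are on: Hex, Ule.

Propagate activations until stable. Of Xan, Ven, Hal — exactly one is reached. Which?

Hal

Ule and Hex are on, so Yul fires (G9).
G11: Ule and Yul on → Dor on.
G6: Dor and Yul on → Ond on.
Ond and Dor are on, so Orn fires (G10).
G7: Yul and Orn on → Rax on.
G2: Rax, Orn, and Yul on → Xel on.
G8: Xel and Hex on → Hal on.
No rule produces Xan, and it is not given. Ven would need Ond and Xan (G5), but Xan never turns on.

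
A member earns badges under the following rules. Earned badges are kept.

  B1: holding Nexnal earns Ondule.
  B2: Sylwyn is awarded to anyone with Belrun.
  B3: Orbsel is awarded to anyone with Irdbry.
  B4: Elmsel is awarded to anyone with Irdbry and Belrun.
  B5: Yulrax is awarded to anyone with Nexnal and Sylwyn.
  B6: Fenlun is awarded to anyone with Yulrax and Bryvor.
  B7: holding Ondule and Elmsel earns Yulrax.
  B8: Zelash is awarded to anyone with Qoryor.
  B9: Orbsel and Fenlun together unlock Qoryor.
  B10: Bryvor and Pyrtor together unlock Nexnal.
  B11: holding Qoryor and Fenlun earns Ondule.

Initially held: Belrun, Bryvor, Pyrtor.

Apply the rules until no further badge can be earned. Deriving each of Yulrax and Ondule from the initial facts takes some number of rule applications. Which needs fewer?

Ondule

Ondule: With Bryvor and Pyrtor, Nexnal is earned (B10). With Nexnal, Ondule is earned (B1). [2 rule applications]
Yulrax: With Bryvor and Pyrtor, Nexnal is earned (B10). With Belrun, Sylwyn is earned (B2). With Nexnal and Sylwyn, Yulrax is earned (B5). [3 rule applications]
Ondule needs fewer.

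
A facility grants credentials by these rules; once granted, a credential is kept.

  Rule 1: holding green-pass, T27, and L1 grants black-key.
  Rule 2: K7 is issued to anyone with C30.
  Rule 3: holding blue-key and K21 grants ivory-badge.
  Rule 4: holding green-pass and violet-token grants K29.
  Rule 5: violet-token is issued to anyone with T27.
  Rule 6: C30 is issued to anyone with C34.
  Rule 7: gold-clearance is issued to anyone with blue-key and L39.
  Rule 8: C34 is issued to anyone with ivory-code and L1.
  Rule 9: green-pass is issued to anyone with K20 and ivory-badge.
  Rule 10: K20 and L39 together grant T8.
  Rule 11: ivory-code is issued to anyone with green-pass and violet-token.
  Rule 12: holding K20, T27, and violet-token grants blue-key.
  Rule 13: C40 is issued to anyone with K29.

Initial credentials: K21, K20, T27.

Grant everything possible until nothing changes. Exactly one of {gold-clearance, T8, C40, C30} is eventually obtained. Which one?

C40

Holding T27 grants violet-token (Rule 5).
Holding K20, T27, and violet-token grants blue-key (Rule 12).
Holding blue-key and K21 grants ivory-badge (Rule 3).
Holding K20 and ivory-badge grants green-pass (Rule 9).
Holding green-pass and violet-token grants K29 (Rule 4).
Holding K29 grants C40 (Rule 13).
C30 would need C34 (Rule 6), but C34 is never granted. gold-clearance would need blue-key and L39 (Rule 7), but L39 is never granted. T8 would need K20 and L39 (Rule 10), but L39 is never granted.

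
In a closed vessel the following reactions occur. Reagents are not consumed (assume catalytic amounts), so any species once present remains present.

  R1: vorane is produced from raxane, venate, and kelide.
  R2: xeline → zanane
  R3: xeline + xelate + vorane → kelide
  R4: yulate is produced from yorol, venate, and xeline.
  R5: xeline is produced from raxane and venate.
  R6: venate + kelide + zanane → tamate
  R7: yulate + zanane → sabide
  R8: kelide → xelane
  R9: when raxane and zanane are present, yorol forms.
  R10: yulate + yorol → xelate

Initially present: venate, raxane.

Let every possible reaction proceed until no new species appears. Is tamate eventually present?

tamate would need venate, kelide, and zanane (R6), but kelide never forms.

No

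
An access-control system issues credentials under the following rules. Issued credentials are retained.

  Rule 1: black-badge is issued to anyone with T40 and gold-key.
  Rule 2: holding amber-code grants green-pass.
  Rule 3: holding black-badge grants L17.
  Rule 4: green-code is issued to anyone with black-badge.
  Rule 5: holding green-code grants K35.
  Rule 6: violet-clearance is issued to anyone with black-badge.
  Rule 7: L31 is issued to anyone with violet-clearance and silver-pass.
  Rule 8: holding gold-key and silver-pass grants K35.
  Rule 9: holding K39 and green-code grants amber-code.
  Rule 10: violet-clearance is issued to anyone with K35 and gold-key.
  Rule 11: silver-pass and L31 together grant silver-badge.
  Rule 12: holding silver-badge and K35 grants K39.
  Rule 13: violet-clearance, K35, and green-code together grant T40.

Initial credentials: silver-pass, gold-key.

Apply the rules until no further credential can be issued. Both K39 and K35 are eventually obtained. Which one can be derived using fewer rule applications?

K35

K35: Holding gold-key and silver-pass grants K35 (Rule 8). [1 rule application]
K39: Holding gold-key and silver-pass grants K35 (Rule 8). Holding K35 and gold-key grants violet-clearance (Rule 10). Holding violet-clearance and silver-pass grants L31 (Rule 7). Holding silver-pass and L31 grants silver-badge (Rule 11). Holding silver-badge and K35 grants K39 (Rule 12). [5 rule applications]
K35 needs fewer.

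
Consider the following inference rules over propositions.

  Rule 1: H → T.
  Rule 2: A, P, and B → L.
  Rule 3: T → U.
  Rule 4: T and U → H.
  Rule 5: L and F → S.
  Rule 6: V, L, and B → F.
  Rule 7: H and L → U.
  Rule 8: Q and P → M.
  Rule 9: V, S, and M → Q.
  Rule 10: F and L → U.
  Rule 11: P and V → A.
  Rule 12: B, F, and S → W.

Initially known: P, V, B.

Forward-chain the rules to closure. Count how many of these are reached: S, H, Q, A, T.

2

P and V hold, so A follows (Rule 11).
From A, P, and B, Rule 2 gives L.
V, L, and B hold, so F follows (Rule 6).
From L and F, Rule 5 gives S.
S: reached.
H would need T and U (Rule 4), but T is never established.
Q would need V, S, and M (Rule 9), but M is never established.
A: reached.
T would need H (Rule 1), but H is never established.
Reached: S and A — 2 of the 5.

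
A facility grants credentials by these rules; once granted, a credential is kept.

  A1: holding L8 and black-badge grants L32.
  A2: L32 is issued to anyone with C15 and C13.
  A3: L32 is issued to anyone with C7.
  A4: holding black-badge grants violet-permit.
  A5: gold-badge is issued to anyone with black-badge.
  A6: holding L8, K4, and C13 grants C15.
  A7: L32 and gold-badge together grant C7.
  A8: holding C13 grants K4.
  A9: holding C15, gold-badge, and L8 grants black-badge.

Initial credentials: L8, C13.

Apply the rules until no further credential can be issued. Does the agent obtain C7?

No

C7 would need L32 and gold-badge (A7), but gold-badge is never granted.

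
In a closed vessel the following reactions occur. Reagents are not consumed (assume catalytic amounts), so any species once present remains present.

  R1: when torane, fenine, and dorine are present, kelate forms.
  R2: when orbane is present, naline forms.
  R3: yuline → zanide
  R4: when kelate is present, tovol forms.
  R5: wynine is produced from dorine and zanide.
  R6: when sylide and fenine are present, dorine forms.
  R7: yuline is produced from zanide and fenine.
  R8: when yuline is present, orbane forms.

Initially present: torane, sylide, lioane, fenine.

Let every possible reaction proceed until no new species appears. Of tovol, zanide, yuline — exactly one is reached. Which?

sylide and fenine present → dorine forms (R6).
torane, fenine, and dorine present → kelate forms (R1).
kelate present → tovol forms (R4).
yuline would need zanide and fenine (R7), but zanide never forms. zanide would need yuline (R3), but yuline never forms.

tovol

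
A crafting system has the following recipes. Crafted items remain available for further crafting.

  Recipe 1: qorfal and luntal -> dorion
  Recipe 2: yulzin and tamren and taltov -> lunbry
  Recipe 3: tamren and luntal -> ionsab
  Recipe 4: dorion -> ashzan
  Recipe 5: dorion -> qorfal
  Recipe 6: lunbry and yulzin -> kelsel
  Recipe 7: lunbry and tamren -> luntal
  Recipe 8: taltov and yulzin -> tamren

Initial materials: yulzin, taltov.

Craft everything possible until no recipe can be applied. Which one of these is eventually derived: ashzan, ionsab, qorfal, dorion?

ionsab

taltov and yulzin -> tamren (Recipe 8).
yulzin and tamren and taltov -> lunbry (Recipe 2).
Using Recipe 7, lunbry and tamren make luntal.
tamren and luntal -> ionsab (Recipe 3).
qorfal would need dorion (Recipe 5), but dorion is never obtained. ashzan would need dorion (Recipe 4), but dorion is never obtained. dorion would need qorfal and luntal (Recipe 1), but qorfal is never obtained.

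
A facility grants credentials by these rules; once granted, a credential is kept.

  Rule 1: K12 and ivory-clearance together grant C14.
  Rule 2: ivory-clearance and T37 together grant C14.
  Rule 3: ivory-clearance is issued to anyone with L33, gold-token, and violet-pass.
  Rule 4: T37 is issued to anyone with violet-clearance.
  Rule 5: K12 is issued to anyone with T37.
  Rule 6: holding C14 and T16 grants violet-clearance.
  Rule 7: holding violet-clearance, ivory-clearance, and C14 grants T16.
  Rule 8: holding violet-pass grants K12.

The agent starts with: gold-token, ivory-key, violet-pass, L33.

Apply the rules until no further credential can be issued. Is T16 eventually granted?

T16 would need violet-clearance, ivory-clearance, and C14 (Rule 7), but violet-clearance is never granted.

No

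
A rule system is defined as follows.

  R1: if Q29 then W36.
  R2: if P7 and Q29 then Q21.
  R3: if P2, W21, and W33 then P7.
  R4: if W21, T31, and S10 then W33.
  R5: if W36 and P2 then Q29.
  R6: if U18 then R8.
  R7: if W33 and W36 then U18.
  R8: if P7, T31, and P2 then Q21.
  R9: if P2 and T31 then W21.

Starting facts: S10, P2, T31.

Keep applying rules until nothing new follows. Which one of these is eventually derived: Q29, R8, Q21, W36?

Q21

P2 and T31 hold, so W21 follows (R9).
From W21, T31, and S10, R4 gives W33.
P2, W21, and W33 hold, so P7 follows (R3).
From P7, T31, and P2, R8 gives Q21.
W36 would need Q29 (R1), but Q29 is never established. Q29 would need W36 and P2 (R5), but W36 is never established. R8 would need U18 (R6), but U18 is never established.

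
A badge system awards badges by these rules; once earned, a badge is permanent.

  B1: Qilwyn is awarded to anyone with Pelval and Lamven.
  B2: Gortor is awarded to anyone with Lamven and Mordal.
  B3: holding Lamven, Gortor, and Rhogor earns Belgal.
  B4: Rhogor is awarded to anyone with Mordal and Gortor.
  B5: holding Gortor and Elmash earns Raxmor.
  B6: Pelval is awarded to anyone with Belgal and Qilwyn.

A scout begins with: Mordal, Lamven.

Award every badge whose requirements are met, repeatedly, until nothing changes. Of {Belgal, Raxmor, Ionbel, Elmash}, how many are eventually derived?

1

With Lamven and Mordal, Gortor is earned (B2).
With Mordal and Gortor, Rhogor is earned (B4).
With Lamven, Gortor, and Rhogor, Belgal is earned (B3).
Belgal: reached.
Raxmor would need Gortor and Elmash (B5), but Elmash is never earned.
No rule produces Ionbel, and it is not given.
No rule produces Elmash, and it is not given.
Reached: Belgal — 1 of the 4.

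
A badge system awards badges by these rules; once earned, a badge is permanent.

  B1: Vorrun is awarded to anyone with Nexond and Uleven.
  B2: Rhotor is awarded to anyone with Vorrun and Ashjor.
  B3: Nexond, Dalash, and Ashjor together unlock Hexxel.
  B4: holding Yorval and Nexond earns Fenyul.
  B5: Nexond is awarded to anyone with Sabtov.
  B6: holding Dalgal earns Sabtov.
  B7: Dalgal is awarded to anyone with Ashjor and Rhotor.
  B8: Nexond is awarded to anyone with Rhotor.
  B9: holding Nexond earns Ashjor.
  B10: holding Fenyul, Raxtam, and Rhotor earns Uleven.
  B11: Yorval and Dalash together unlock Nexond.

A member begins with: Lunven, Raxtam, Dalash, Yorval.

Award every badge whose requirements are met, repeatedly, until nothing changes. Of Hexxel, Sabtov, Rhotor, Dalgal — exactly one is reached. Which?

With Yorval and Dalash, Nexond is earned (B11).
With Nexond, Ashjor is earned (B9).
With Nexond, Dalash, and Ashjor, Hexxel is earned (B3).
Rhotor would need Vorrun and Ashjor (B2), but Vorrun is never earned. Dalgal would need Ashjor and Rhotor (B7), but Rhotor is never earned. Sabtov would need Dalgal (B6), but Dalgal is never earned.

Hexxel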